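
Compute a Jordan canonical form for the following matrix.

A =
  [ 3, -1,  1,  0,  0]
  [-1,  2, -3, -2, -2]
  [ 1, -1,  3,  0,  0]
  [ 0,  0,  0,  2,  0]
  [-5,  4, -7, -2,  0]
J_3(2) ⊕ J_1(2) ⊕ J_1(2)

The characteristic polynomial is
  det(x·I − A) = x^5 - 10*x^4 + 40*x^3 - 80*x^2 + 80*x - 32 = (x - 2)^5

Eigenvalues and multiplicities (the geometric multiplicity of λ is n − rank(A − λI), which equals the number of Jordan blocks for λ):
  λ = 2: algebraic multiplicity = 5, geometric multiplicity = 3

Determining the block sizes for each eigenvalue:
  λ = 2: with am = 5 and gm = 3, the partition is not yet determined (e.g. several partitions of 5 into 3 parts exist). Let N = A − (2)·I. Computing rank(N^1) = 2, rank(N^2) = 1, rank(N^3) = 0; the number of blocks of size ≥ j is rank(N^{j−1}) − rank(N^j), giving [3, 1, 1]. So we have 1 block(s) of size 3, 2 block(s) of size 1 → block sizes [3, 1, 1]

Assembling the blocks gives a Jordan form
J =
  [2, 1, 0, 0, 0]
  [0, 2, 1, 0, 0]
  [0, 0, 2, 0, 0]
  [0, 0, 0, 2, 0]
  [0, 0, 0, 0, 2]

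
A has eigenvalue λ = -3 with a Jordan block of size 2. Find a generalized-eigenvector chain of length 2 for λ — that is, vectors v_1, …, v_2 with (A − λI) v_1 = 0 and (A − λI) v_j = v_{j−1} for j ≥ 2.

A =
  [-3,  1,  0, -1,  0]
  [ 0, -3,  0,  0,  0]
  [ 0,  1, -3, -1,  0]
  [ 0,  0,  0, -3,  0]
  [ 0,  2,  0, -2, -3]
A Jordan chain for λ = -3 of length 2:
v_1 = (1, 0, 1, 0, 2)ᵀ
v_2 = (0, 1, 0, 0, 0)ᵀ

Let N = A − (-3)·I. We want v_2 with N^2 v_2 = 0 but N^1 v_2 ≠ 0; then v_{j-1} := N · v_j for j = 2, …, 2.

Pick v_2 = (0, 1, 0, 0, 0)ᵀ.
Then v_1 = N · v_2 = (1, 0, 1, 0, 2)ᵀ.

Sanity check: (A − (-3)·I) v_1 = (0, 0, 0, 0, 0)ᵀ = 0. ✓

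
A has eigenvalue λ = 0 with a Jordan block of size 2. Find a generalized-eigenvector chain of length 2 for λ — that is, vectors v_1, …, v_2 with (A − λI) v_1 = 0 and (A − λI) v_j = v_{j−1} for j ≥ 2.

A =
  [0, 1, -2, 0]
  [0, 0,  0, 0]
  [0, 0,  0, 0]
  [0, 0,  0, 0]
A Jordan chain for λ = 0 of length 2:
v_1 = (1, 0, 0, 0)ᵀ
v_2 = (0, 1, 0, 0)ᵀ

Let N = A − (0)·I. We want v_2 with N^2 v_2 = 0 but N^1 v_2 ≠ 0; then v_{j-1} := N · v_j for j = 2, …, 2.

Pick v_2 = (0, 1, 0, 0)ᵀ.
Then v_1 = N · v_2 = (1, 0, 0, 0)ᵀ.

Sanity check: (A − (0)·I) v_1 = (0, 0, 0, 0)ᵀ = 0. ✓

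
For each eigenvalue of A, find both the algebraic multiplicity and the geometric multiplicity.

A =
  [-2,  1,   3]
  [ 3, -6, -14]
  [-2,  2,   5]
λ = -1: alg = 3, geom = 1

Step 1 — factor the characteristic polynomial to read off the algebraic multiplicities:
  χ_A(x) = (x + 1)^3

Step 2 — compute geometric multiplicities via the rank-nullity identity g(λ) = n − rank(A − λI):
  rank(A − (-1)·I) = 2, so dim ker(A − (-1)·I) = n − 2 = 1

Summary:
  λ = -1: algebraic multiplicity = 3, geometric multiplicity = 1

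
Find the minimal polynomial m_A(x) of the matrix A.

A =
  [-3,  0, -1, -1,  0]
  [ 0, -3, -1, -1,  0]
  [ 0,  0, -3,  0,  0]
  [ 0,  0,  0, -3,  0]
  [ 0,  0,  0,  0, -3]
x^2 + 6*x + 9

The characteristic polynomial is χ_A(x) = (x + 3)^5, so the eigenvalues are known. The minimal polynomial is
  m_A(x) = Π_λ (x − λ)^{k_λ}
where k_λ is the size of the *largest* Jordan block for λ (equivalently, the smallest k with (A − λI)^k v = 0 for every generalised eigenvector v of λ).

  λ = -3: largest Jordan block has size 2, contributing (x + 3)^2

So m_A(x) = (x + 3)^2 = x^2 + 6*x + 9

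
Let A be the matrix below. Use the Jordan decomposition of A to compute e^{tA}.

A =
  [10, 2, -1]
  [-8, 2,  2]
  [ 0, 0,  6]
e^{tA} =
  [4*t*exp(6*t) + exp(6*t), 2*t*exp(6*t), -t*exp(6*t)]
  [-8*t*exp(6*t), -4*t*exp(6*t) + exp(6*t), 2*t*exp(6*t)]
  [0, 0, exp(6*t)]

Strategy: write A = P · J · P⁻¹ where J is a Jordan canonical form, so e^{tA} = P · e^{tJ} · P⁻¹, and e^{tJ} can be computed block-by-block.

A has Jordan form
J =
  [6, 1, 0]
  [0, 6, 0]
  [0, 0, 6]
(up to reordering of blocks).

Per-block formulas:
  For a 2×2 Jordan block J_2(6): exp(t · J_2(6)) = e^(6t)·(I + t·N), where N is the 2×2 nilpotent shift.
  For a 1×1 block at λ = 6: exp(t · [6]) = [e^(6t)].

After assembling e^{tJ} and conjugating by P, we get:

e^{tA} =
  [4*t*exp(6*t) + exp(6*t), 2*t*exp(6*t), -t*exp(6*t)]
  [-8*t*exp(6*t), -4*t*exp(6*t) + exp(6*t), 2*t*exp(6*t)]
  [0, 0, exp(6*t)]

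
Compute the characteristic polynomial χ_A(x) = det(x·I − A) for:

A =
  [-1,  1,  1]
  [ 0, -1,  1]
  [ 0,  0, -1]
x^3 + 3*x^2 + 3*x + 1

Expanding det(x·I − A) (e.g. by cofactor expansion or by noting that A is similar to its Jordan form J, which has the same characteristic polynomial as A) gives
  χ_A(x) = x^3 + 3*x^2 + 3*x + 1
which factors as (x + 1)^3. The eigenvalues (with algebraic multiplicities) are λ = -1 with multiplicity 3.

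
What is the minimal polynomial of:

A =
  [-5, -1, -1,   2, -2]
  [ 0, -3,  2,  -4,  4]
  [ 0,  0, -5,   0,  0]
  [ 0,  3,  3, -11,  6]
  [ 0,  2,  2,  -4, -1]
x^2 + 10*x + 25

The characteristic polynomial is χ_A(x) = (x + 5)^5, so the eigenvalues are known. The minimal polynomial is
  m_A(x) = Π_λ (x − λ)^{k_λ}
where k_λ is the size of the *largest* Jordan block for λ (equivalently, the smallest k with (A − λI)^k v = 0 for every generalised eigenvector v of λ).

  λ = -5: largest Jordan block has size 2, contributing (x + 5)^2

So m_A(x) = (x + 5)^2 = x^2 + 10*x + 25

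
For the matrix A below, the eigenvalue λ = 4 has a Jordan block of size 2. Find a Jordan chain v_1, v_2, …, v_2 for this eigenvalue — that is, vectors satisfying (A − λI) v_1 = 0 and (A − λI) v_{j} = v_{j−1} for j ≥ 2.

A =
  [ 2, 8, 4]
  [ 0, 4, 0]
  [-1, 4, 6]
A Jordan chain for λ = 4 of length 2:
v_1 = (-2, 0, -1)ᵀ
v_2 = (1, 0, 0)ᵀ

Let N = A − (4)·I. We want v_2 with N^2 v_2 = 0 but N^1 v_2 ≠ 0; then v_{j-1} := N · v_j for j = 2, …, 2.

Pick v_2 = (1, 0, 0)ᵀ.
Then v_1 = N · v_2 = (-2, 0, -1)ᵀ.

Sanity check: (A − (4)·I) v_1 = (0, 0, 0)ᵀ = 0. ✓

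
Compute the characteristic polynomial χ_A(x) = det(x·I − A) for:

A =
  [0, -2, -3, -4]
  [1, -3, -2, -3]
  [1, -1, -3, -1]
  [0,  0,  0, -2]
x^4 + 8*x^3 + 24*x^2 + 32*x + 16

Expanding det(x·I − A) (e.g. by cofactor expansion or by noting that A is similar to its Jordan form J, which has the same characteristic polynomial as A) gives
  χ_A(x) = x^4 + 8*x^3 + 24*x^2 + 32*x + 16
which factors as (x + 2)^4. The eigenvalues (with algebraic multiplicities) are λ = -2 with multiplicity 4.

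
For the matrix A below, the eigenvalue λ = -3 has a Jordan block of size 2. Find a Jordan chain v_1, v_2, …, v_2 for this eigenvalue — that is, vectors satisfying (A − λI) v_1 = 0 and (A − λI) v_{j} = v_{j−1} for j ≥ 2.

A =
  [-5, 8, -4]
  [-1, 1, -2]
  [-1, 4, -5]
A Jordan chain for λ = -3 of length 2:
v_1 = (-2, -1, -1)ᵀ
v_2 = (1, 0, 0)ᵀ

Let N = A − (-3)·I. We want v_2 with N^2 v_2 = 0 but N^1 v_2 ≠ 0; then v_{j-1} := N · v_j for j = 2, …, 2.

Pick v_2 = (1, 0, 0)ᵀ.
Then v_1 = N · v_2 = (-2, -1, -1)ᵀ.

Sanity check: (A − (-3)·I) v_1 = (0, 0, 0)ᵀ = 0. ✓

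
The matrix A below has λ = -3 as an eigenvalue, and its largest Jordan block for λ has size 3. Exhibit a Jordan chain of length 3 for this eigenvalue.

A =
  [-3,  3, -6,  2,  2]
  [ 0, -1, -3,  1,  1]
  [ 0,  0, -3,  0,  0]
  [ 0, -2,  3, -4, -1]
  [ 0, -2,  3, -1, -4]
A Jordan chain for λ = -3 of length 3:
v_1 = (-2, 0, 0, 0, 0)ᵀ
v_2 = (3, 2, 0, -2, -2)ᵀ
v_3 = (0, 1, 0, 0, 0)ᵀ

Let N = A − (-3)·I. We want v_3 with N^3 v_3 = 0 but N^2 v_3 ≠ 0; then v_{j-1} := N · v_j for j = 3, …, 2.

Pick v_3 = (0, 1, 0, 0, 0)ᵀ.
Then v_2 = N · v_3 = (3, 2, 0, -2, -2)ᵀ.
Then v_1 = N · v_2 = (-2, 0, 0, 0, 0)ᵀ.

Sanity check: (A − (-3)·I) v_1 = (0, 0, 0, 0, 0)ᵀ = 0. ✓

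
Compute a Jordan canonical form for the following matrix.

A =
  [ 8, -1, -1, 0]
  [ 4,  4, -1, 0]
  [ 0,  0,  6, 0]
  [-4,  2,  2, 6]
J_3(6) ⊕ J_1(6)

The characteristic polynomial is
  det(x·I − A) = x^4 - 24*x^3 + 216*x^2 - 864*x + 1296 = (x - 6)^4

Eigenvalues and multiplicities (the geometric multiplicity of λ is n − rank(A − λI), which equals the number of Jordan blocks for λ):
  λ = 6: algebraic multiplicity = 4, geometric multiplicity = 2

Determining the block sizes for each eigenvalue:
  λ = 6: with am = 4 and gm = 2, the partition is not yet determined (e.g. several partitions of 4 into 2 parts exist). Let N = A − (6)·I. Computing rank(N^1) = 2, rank(N^2) = 1, rank(N^3) = 0; the number of blocks of size ≥ j is rank(N^{j−1}) − rank(N^j), giving [2, 1, 1]. So we have 1 block(s) of size 3, 1 block(s) of size 1 → block sizes [3, 1]

Assembling the blocks gives a Jordan form
J =
  [6, 1, 0, 0]
  [0, 6, 1, 0]
  [0, 0, 6, 0]
  [0, 0, 0, 6]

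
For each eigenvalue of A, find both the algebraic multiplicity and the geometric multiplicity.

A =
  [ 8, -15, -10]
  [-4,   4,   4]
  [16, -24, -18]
λ = -2: alg = 3, geom = 2

Step 1 — factor the characteristic polynomial to read off the algebraic multiplicities:
  χ_A(x) = (x + 2)^3

Step 2 — compute geometric multiplicities via the rank-nullity identity g(λ) = n − rank(A − λI):
  rank(A − (-2)·I) = 1, so dim ker(A − (-2)·I) = n − 1 = 2

Summary:
  λ = -2: algebraic multiplicity = 3, geometric multiplicity = 2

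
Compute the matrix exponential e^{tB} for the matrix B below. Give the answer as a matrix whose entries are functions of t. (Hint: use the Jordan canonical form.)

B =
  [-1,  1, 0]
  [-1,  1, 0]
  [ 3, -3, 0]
e^{tB} =
  [1 - t, t, 0]
  [-t, t + 1, 0]
  [3*t, -3*t, 1]

Strategy: write B = P · J · P⁻¹ where J is a Jordan canonical form, so e^{tB} = P · e^{tJ} · P⁻¹, and e^{tJ} can be computed block-by-block.

B has Jordan form
J =
  [0, 1, 0]
  [0, 0, 0]
  [0, 0, 0]
(up to reordering of blocks).

Per-block formulas:
  For a 1×1 block at λ = 0: exp(t · [0]) = [e^(0t)].
  For a 2×2 Jordan block J_2(0): exp(t · J_2(0)) = e^(0t)·(I + t·N), where N is the 2×2 nilpotent shift.

After assembling e^{tJ} and conjugating by P, we get:

e^{tB} =
  [1 - t, t, 0]
  [-t, t + 1, 0]
  [3*t, -3*t, 1]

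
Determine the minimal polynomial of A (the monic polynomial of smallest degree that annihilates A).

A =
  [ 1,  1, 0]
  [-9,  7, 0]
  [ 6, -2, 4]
x^2 - 8*x + 16

The characteristic polynomial is χ_A(x) = (x - 4)^3, so the eigenvalues are known. The minimal polynomial is
  m_A(x) = Π_λ (x − λ)^{k_λ}
where k_λ is the size of the *largest* Jordan block for λ (equivalently, the smallest k with (A − λI)^k v = 0 for every generalised eigenvector v of λ).

  λ = 4: largest Jordan block has size 2, contributing (x − 4)^2

So m_A(x) = (x - 4)^2 = x^2 - 8*x + 16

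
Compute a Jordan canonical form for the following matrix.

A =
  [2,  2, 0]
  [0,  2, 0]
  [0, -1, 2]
J_2(2) ⊕ J_1(2)

The characteristic polynomial is
  det(x·I − A) = x^3 - 6*x^2 + 12*x - 8 = (x - 2)^3

Eigenvalues and multiplicities (the geometric multiplicity of λ is n − rank(A − λI), which equals the number of Jordan blocks for λ):
  λ = 2: algebraic multiplicity = 3, geometric multiplicity = 2

Determining the block sizes for each eigenvalue:
  λ = 2: 2 blocks summing to 3 forces exactly one block of size 2 and the rest size 1 → block sizes [2, 1]

Assembling the blocks gives a Jordan form
J =
  [2, 1, 0]
  [0, 2, 0]
  [0, 0, 2]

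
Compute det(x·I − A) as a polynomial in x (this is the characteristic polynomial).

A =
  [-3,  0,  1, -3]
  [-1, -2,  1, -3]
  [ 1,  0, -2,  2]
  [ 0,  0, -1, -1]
x^4 + 8*x^3 + 24*x^2 + 32*x + 16

Expanding det(x·I − A) (e.g. by cofactor expansion or by noting that A is similar to its Jordan form J, which has the same characteristic polynomial as A) gives
  χ_A(x) = x^4 + 8*x^3 + 24*x^2 + 32*x + 16
which factors as (x + 2)^4. The eigenvalues (with algebraic multiplicities) are λ = -2 with multiplicity 4.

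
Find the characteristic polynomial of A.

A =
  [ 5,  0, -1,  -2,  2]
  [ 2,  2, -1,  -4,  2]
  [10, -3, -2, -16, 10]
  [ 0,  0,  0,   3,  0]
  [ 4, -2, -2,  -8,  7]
x^5 - 15*x^4 + 90*x^3 - 270*x^2 + 405*x - 243

Expanding det(x·I − A) (e.g. by cofactor expansion or by noting that A is similar to its Jordan form J, which has the same characteristic polynomial as A) gives
  χ_A(x) = x^5 - 15*x^4 + 90*x^3 - 270*x^2 + 405*x - 243
which factors as (x - 3)^5. The eigenvalues (with algebraic multiplicities) are λ = 3 with multiplicity 5.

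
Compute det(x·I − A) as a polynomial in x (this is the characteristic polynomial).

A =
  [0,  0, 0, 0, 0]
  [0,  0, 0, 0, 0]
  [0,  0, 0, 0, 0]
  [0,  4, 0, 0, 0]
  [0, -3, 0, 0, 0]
x^5

Expanding det(x·I − A) (e.g. by cofactor expansion or by noting that A is similar to its Jordan form J, which has the same characteristic polynomial as A) gives
  χ_A(x) = x^5
which factors as x^5. The eigenvalues (with algebraic multiplicities) are λ = 0 with multiplicity 5.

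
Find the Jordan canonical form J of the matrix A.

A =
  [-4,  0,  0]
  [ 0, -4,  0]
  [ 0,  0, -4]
J_1(-4) ⊕ J_1(-4) ⊕ J_1(-4)

The characteristic polynomial is
  det(x·I − A) = x^3 + 12*x^2 + 48*x + 64 = (x + 4)^3

Eigenvalues and multiplicities (the geometric multiplicity of λ is n − rank(A − λI), which equals the number of Jordan blocks for λ):
  λ = -4: algebraic multiplicity = 3, geometric multiplicity = 3

Determining the block sizes for each eigenvalue:
  λ = -4: gm = am = 3, so every block has size 1 → block sizes [1, 1, 1]

Assembling the blocks gives a Jordan form
J =
  [-4,  0,  0]
  [ 0, -4,  0]
  [ 0,  0, -4]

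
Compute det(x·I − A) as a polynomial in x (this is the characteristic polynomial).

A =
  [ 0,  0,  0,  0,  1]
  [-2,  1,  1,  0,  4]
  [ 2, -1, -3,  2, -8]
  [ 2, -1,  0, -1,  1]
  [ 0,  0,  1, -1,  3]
x^5

Expanding det(x·I − A) (e.g. by cofactor expansion or by noting that A is similar to its Jordan form J, which has the same characteristic polynomial as A) gives
  χ_A(x) = x^5
which factors as x^5. The eigenvalues (with algebraic multiplicities) are λ = 0 with multiplicity 5.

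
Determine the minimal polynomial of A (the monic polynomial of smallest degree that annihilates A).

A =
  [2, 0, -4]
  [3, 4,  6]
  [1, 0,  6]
x^2 - 8*x + 16

The characteristic polynomial is χ_A(x) = (x - 4)^3, so the eigenvalues are known. The minimal polynomial is
  m_A(x) = Π_λ (x − λ)^{k_λ}
where k_λ is the size of the *largest* Jordan block for λ (equivalently, the smallest k with (A − λI)^k v = 0 for every generalised eigenvector v of λ).

  λ = 4: largest Jordan block has size 2, contributing (x − 4)^2

So m_A(x) = (x - 4)^2 = x^2 - 8*x + 16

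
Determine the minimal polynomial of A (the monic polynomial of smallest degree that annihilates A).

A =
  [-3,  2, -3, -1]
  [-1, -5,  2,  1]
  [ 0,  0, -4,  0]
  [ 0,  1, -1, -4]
x^3 + 12*x^2 + 48*x + 64

The characteristic polynomial is χ_A(x) = (x + 4)^4, so the eigenvalues are known. The minimal polynomial is
  m_A(x) = Π_λ (x − λ)^{k_λ}
where k_λ is the size of the *largest* Jordan block for λ (equivalently, the smallest k with (A − λI)^k v = 0 for every generalised eigenvector v of λ).

  λ = -4: largest Jordan block has size 3, contributing (x + 4)^3

So m_A(x) = (x + 4)^3 = x^3 + 12*x^2 + 48*x + 64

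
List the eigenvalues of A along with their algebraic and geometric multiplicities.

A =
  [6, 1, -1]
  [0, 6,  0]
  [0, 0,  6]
λ = 6: alg = 3, geom = 2

Step 1 — factor the characteristic polynomial to read off the algebraic multiplicities:
  χ_A(x) = (x - 6)^3

Step 2 — compute geometric multiplicities via the rank-nullity identity g(λ) = n − rank(A − λI):
  rank(A − (6)·I) = 1, so dim ker(A − (6)·I) = n − 1 = 2

Summary:
  λ = 6: algebraic multiplicity = 3, geometric multiplicity = 2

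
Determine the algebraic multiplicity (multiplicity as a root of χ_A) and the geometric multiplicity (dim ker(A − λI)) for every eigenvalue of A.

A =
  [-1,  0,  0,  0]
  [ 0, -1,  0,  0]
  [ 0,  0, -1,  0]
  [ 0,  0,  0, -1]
λ = -1: alg = 4, geom = 4

Step 1 — factor the characteristic polynomial to read off the algebraic multiplicities:
  χ_A(x) = (x + 1)^4

Step 2 — compute geometric multiplicities via the rank-nullity identity g(λ) = n − rank(A − λI):
  rank(A − (-1)·I) = 0, so dim ker(A − (-1)·I) = n − 0 = 4

Summary:
  λ = -1: algebraic multiplicity = 4, geometric multiplicity = 4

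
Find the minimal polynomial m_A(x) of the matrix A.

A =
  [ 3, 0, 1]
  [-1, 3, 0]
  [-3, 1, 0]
x^3 - 6*x^2 + 12*x - 8

The characteristic polynomial is χ_A(x) = (x - 2)^3, so the eigenvalues are known. The minimal polynomial is
  m_A(x) = Π_λ (x − λ)^{k_λ}
where k_λ is the size of the *largest* Jordan block for λ (equivalently, the smallest k with (A − λI)^k v = 0 for every generalised eigenvector v of λ).

  λ = 2: largest Jordan block has size 3, contributing (x − 2)^3

So m_A(x) = (x - 2)^3 = x^3 - 6*x^2 + 12*x - 8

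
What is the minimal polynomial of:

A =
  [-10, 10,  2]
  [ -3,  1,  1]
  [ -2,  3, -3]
x^3 + 12*x^2 + 48*x + 64

The characteristic polynomial is χ_A(x) = (x + 4)^3, so the eigenvalues are known. The minimal polynomial is
  m_A(x) = Π_λ (x − λ)^{k_λ}
where k_λ is the size of the *largest* Jordan block for λ (equivalently, the smallest k with (A − λI)^k v = 0 for every generalised eigenvector v of λ).

  λ = -4: largest Jordan block has size 3, contributing (x + 4)^3

So m_A(x) = (x + 4)^3 = x^3 + 12*x^2 + 48*x + 64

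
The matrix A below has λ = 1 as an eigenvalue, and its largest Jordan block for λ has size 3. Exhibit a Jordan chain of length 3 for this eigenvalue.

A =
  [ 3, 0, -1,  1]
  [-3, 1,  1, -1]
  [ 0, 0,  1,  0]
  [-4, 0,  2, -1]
A Jordan chain for λ = 1 of length 3:
v_1 = (0, -2, 0, 0)ᵀ
v_2 = (2, -3, 0, -4)ᵀ
v_3 = (1, 0, 0, 0)ᵀ

Let N = A − (1)·I. We want v_3 with N^3 v_3 = 0 but N^2 v_3 ≠ 0; then v_{j-1} := N · v_j for j = 3, …, 2.

Pick v_3 = (1, 0, 0, 0)ᵀ.
Then v_2 = N · v_3 = (2, -3, 0, -4)ᵀ.
Then v_1 = N · v_2 = (0, -2, 0, 0)ᵀ.

Sanity check: (A − (1)·I) v_1 = (0, 0, 0, 0)ᵀ = 0. ✓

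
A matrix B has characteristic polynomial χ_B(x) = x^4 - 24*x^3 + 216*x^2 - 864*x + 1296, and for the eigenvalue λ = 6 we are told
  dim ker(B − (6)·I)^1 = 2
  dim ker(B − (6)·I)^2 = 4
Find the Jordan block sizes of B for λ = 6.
Block sizes for λ = 6: [2, 2]

From the dimensions of kernels of powers, the number of Jordan blocks of size at least j is d_j − d_{j−1} where d_j = dim ker(N^j) (with d_0 = 0). Computing the differences gives [2, 2].
The number of blocks of size exactly k is (#blocks of size ≥ k) − (#blocks of size ≥ k + 1), so the partition is: 2 block(s) of size 2.
In nonincreasing order the block sizes are [2, 2].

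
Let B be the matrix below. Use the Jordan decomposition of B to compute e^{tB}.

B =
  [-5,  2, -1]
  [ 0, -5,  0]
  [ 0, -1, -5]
e^{tB} =
  [exp(-5*t), t^2*exp(-5*t)/2 + 2*t*exp(-5*t), -t*exp(-5*t)]
  [0, exp(-5*t), 0]
  [0, -t*exp(-5*t), exp(-5*t)]

Strategy: write B = P · J · P⁻¹ where J is a Jordan canonical form, so e^{tB} = P · e^{tJ} · P⁻¹, and e^{tJ} can be computed block-by-block.

B has Jordan form
J =
  [-5,  1,  0]
  [ 0, -5,  1]
  [ 0,  0, -5]
(up to reordering of blocks).

Per-block formulas:
  For a 3×3 Jordan block J_3(-5): exp(t · J_3(-5)) = e^(-5t)·(I + t·N + (t^2/2)·N^2), where N is the 3×3 nilpotent shift.

After assembling e^{tJ} and conjugating by P, we get:

e^{tB} =
  [exp(-5*t), t^2*exp(-5*t)/2 + 2*t*exp(-5*t), -t*exp(-5*t)]
  [0, exp(-5*t), 0]
  [0, -t*exp(-5*t), exp(-5*t)]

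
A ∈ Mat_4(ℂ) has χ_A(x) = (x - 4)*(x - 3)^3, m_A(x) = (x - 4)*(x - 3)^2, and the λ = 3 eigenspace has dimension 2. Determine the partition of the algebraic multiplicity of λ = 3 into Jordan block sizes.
Block sizes for λ = 3: [2, 1]

Step 1 — from the characteristic polynomial, algebraic multiplicity of λ = 3 is 3. From dim ker(A − (3)·I) = 2, there are exactly 2 Jordan blocks for λ = 3.
Step 2 — from the minimal polynomial, the factor (x − 3)^2 tells us the largest block for λ = 3 has size 2.
Step 3 — with total size 3, 2 blocks, and largest block 2, the block sizes (in nonincreasing order) are [2, 1].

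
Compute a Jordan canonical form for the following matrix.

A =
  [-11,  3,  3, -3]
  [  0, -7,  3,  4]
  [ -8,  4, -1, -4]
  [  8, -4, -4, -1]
J_3(-5) ⊕ J_1(-5)

The characteristic polynomial is
  det(x·I − A) = x^4 + 20*x^3 + 150*x^2 + 500*x + 625 = (x + 5)^4

Eigenvalues and multiplicities (the geometric multiplicity of λ is n − rank(A − λI), which equals the number of Jordan blocks for λ):
  λ = -5: algebraic multiplicity = 4, geometric multiplicity = 2

Determining the block sizes for each eigenvalue:
  λ = -5: with am = 4 and gm = 2, the partition is not yet determined (e.g. several partitions of 4 into 2 parts exist). Let N = A − (-5)·I. Computing rank(N^1) = 2, rank(N^2) = 1, rank(N^3) = 0; the number of blocks of size ≥ j is rank(N^{j−1}) − rank(N^j), giving [2, 1, 1]. So we have 1 block(s) of size 3, 1 block(s) of size 1 → block sizes [3, 1]

Assembling the blocks gives a Jordan form
J =
  [-5,  1,  0,  0]
  [ 0, -5,  1,  0]
  [ 0,  0, -5,  0]
  [ 0,  0,  0, -5]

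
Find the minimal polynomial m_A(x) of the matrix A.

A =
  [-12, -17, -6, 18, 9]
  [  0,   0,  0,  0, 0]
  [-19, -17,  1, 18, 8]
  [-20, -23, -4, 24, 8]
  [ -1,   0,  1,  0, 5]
x^5 - 18*x^4 + 108*x^3 - 216*x^2

The characteristic polynomial is χ_A(x) = x^2*(x - 6)^3, so the eigenvalues are known. The minimal polynomial is
  m_A(x) = Π_λ (x − λ)^{k_λ}
where k_λ is the size of the *largest* Jordan block for λ (equivalently, the smallest k with (A − λI)^k v = 0 for every generalised eigenvector v of λ).

  λ = 0: largest Jordan block has size 2, contributing (x − 0)^2
  λ = 6: largest Jordan block has size 3, contributing (x − 6)^3

So m_A(x) = x^2*(x - 6)^3 = x^5 - 18*x^4 + 108*x^3 - 216*x^2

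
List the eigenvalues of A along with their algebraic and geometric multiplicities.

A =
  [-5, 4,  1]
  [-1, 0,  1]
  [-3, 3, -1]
λ = -4: alg = 1, geom = 1; λ = -1: alg = 2, geom = 1

Step 1 — factor the characteristic polynomial to read off the algebraic multiplicities:
  χ_A(x) = (x + 1)^2*(x + 4)

Step 2 — compute geometric multiplicities via the rank-nullity identity g(λ) = n − rank(A − λI):
  rank(A − (-4)·I) = 2, so dim ker(A − (-4)·I) = n − 2 = 1
  rank(A − (-1)·I) = 2, so dim ker(A − (-1)·I) = n − 2 = 1

Summary:
  λ = -4: algebraic multiplicity = 1, geometric multiplicity = 1
  λ = -1: algebraic multiplicity = 2, geometric multiplicity = 1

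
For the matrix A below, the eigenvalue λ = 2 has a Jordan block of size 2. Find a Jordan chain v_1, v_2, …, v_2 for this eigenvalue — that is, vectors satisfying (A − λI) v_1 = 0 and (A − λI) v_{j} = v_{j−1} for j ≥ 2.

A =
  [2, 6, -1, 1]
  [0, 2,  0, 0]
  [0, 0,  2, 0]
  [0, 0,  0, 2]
A Jordan chain for λ = 2 of length 2:
v_1 = (6, 0, 0, 0)ᵀ
v_2 = (0, 1, 0, 0)ᵀ

Let N = A − (2)·I. We want v_2 with N^2 v_2 = 0 but N^1 v_2 ≠ 0; then v_{j-1} := N · v_j for j = 2, …, 2.

Pick v_2 = (0, 1, 0, 0)ᵀ.
Then v_1 = N · v_2 = (6, 0, 0, 0)ᵀ.

Sanity check: (A − (2)·I) v_1 = (0, 0, 0, 0)ᵀ = 0. ✓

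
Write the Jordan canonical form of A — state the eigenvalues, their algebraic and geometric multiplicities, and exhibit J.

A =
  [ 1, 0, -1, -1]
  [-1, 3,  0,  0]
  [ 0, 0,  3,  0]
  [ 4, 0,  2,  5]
J_3(3) ⊕ J_1(3)

The characteristic polynomial is
  det(x·I − A) = x^4 - 12*x^3 + 54*x^2 - 108*x + 81 = (x - 3)^4

Eigenvalues and multiplicities (the geometric multiplicity of λ is n − rank(A − λI), which equals the number of Jordan blocks for λ):
  λ = 3: algebraic multiplicity = 4, geometric multiplicity = 2

Determining the block sizes for each eigenvalue:
  λ = 3: with am = 4 and gm = 2, the partition is not yet determined (e.g. several partitions of 4 into 2 parts exist). Let N = A − (3)·I. Computing rank(N^1) = 2, rank(N^2) = 1, rank(N^3) = 0; the number of blocks of size ≥ j is rank(N^{j−1}) − rank(N^j), giving [2, 1, 1]. So we have 1 block(s) of size 3, 1 block(s) of size 1 → block sizes [3, 1]

Assembling the blocks gives a Jordan form
J =
  [3, 1, 0, 0]
  [0, 3, 1, 0]
  [0, 0, 3, 0]
  [0, 0, 0, 3]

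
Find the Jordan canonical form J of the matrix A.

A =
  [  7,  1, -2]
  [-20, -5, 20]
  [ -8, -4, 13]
J_2(5) ⊕ J_1(5)

The characteristic polynomial is
  det(x·I − A) = x^3 - 15*x^2 + 75*x - 125 = (x - 5)^3

Eigenvalues and multiplicities (the geometric multiplicity of λ is n − rank(A − λI), which equals the number of Jordan blocks for λ):
  λ = 5: algebraic multiplicity = 3, geometric multiplicity = 2

Determining the block sizes for each eigenvalue:
  λ = 5: 2 blocks summing to 3 forces exactly one block of size 2 and the rest size 1 → block sizes [2, 1]

Assembling the blocks gives a Jordan form
J =
  [5, 1, 0]
  [0, 5, 0]
  [0, 0, 5]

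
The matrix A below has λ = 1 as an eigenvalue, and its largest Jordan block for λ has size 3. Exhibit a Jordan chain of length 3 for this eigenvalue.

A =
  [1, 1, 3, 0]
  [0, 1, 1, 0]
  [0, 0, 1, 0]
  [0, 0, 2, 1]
A Jordan chain for λ = 1 of length 3:
v_1 = (1, 0, 0, 0)ᵀ
v_2 = (3, 1, 0, 2)ᵀ
v_3 = (0, 0, 1, 0)ᵀ

Let N = A − (1)·I. We want v_3 with N^3 v_3 = 0 but N^2 v_3 ≠ 0; then v_{j-1} := N · v_j for j = 3, …, 2.

Pick v_3 = (0, 0, 1, 0)ᵀ.
Then v_2 = N · v_3 = (3, 1, 0, 2)ᵀ.
Then v_1 = N · v_2 = (1, 0, 0, 0)ᵀ.

Sanity check: (A − (1)·I) v_1 = (0, 0, 0, 0)ᵀ = 0. ✓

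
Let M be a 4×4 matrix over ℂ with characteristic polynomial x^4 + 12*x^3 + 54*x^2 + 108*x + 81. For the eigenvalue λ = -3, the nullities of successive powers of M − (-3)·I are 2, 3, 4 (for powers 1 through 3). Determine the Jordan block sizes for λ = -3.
Block sizes for λ = -3: [3, 1]

From the dimensions of kernels of powers, the number of Jordan blocks of size at least j is d_j − d_{j−1} where d_j = dim ker(N^j) (with d_0 = 0). Computing the differences gives [2, 1, 1].
The number of blocks of size exactly k is (#blocks of size ≥ k) − (#blocks of size ≥ k + 1), so the partition is: 1 block(s) of size 1, 1 block(s) of size 3.
In nonincreasing order the block sizes are [3, 1].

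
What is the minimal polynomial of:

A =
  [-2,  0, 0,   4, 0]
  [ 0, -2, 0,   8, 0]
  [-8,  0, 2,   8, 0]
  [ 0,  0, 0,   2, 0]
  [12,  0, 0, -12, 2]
x^2 - 4

The characteristic polynomial is χ_A(x) = (x - 2)^3*(x + 2)^2, so the eigenvalues are known. The minimal polynomial is
  m_A(x) = Π_λ (x − λ)^{k_λ}
where k_λ is the size of the *largest* Jordan block for λ (equivalently, the smallest k with (A − λI)^k v = 0 for every generalised eigenvector v of λ).

  λ = -2: largest Jordan block has size 1, contributing (x + 2)
  λ = 2: largest Jordan block has size 1, contributing (x − 2)

So m_A(x) = (x - 2)*(x + 2) = x^2 - 4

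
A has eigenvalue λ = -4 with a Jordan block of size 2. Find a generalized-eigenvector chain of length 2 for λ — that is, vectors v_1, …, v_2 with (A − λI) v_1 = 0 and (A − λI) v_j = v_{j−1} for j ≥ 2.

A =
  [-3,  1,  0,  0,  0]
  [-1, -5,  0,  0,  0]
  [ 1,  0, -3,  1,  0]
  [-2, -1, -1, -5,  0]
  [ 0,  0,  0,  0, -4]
A Jordan chain for λ = -4 of length 2:
v_1 = (1, -1, 1, -2, 0)ᵀ
v_2 = (1, 0, 0, 0, 0)ᵀ

Let N = A − (-4)·I. We want v_2 with N^2 v_2 = 0 but N^1 v_2 ≠ 0; then v_{j-1} := N · v_j for j = 2, …, 2.

Pick v_2 = (1, 0, 0, 0, 0)ᵀ.
Then v_1 = N · v_2 = (1, -1, 1, -2, 0)ᵀ.

Sanity check: (A − (-4)·I) v_1 = (0, 0, 0, 0, 0)ᵀ = 0. ✓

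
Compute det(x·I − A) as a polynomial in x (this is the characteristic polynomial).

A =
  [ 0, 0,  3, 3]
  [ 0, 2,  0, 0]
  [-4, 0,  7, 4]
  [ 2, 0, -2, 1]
x^4 - 10*x^3 + 37*x^2 - 60*x + 36

Expanding det(x·I − A) (e.g. by cofactor expansion or by noting that A is similar to its Jordan form J, which has the same characteristic polynomial as A) gives
  χ_A(x) = x^4 - 10*x^3 + 37*x^2 - 60*x + 36
which factors as (x - 3)^2*(x - 2)^2. The eigenvalues (with algebraic multiplicities) are λ = 2 with multiplicity 2, λ = 3 with multiplicity 2.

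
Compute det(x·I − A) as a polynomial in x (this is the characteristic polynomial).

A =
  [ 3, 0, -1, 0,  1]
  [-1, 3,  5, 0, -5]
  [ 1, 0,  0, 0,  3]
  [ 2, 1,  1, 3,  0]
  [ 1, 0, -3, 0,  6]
x^5 - 15*x^4 + 90*x^3 - 270*x^2 + 405*x - 243

Expanding det(x·I − A) (e.g. by cofactor expansion or by noting that A is similar to its Jordan form J, which has the same characteristic polynomial as A) gives
  χ_A(x) = x^5 - 15*x^4 + 90*x^3 - 270*x^2 + 405*x - 243
which factors as (x - 3)^5. The eigenvalues (with algebraic multiplicities) are λ = 3 with multiplicity 5.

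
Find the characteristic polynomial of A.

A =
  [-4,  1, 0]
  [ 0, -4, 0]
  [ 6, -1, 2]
x^3 + 6*x^2 - 32

Expanding det(x·I − A) (e.g. by cofactor expansion or by noting that A is similar to its Jordan form J, which has the same characteristic polynomial as A) gives
  χ_A(x) = x^3 + 6*x^2 - 32
which factors as (x - 2)*(x + 4)^2. The eigenvalues (with algebraic multiplicities) are λ = -4 with multiplicity 2, λ = 2 with multiplicity 1.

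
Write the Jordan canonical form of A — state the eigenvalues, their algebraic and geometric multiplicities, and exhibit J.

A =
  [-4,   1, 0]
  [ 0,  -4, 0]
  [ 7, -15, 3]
J_2(-4) ⊕ J_1(3)

The characteristic polynomial is
  det(x·I − A) = x^3 + 5*x^2 - 8*x - 48 = (x - 3)*(x + 4)^2

Eigenvalues and multiplicities (the geometric multiplicity of λ is n − rank(A − λI), which equals the number of Jordan blocks for λ):
  λ = -4: algebraic multiplicity = 2, geometric multiplicity = 1
  λ = 3: algebraic multiplicity = 1, geometric multiplicity = 1

Determining the block sizes for each eigenvalue:
  λ = -4: one block (gm = 1), so the single block has size am = 2 → block sizes [2]
  λ = 3: one block (gm = 1), so the single block has size am = 1 → block sizes [1]

Assembling the blocks gives a Jordan form
J =
  [-4,  1, 0]
  [ 0, -4, 0]
  [ 0,  0, 3]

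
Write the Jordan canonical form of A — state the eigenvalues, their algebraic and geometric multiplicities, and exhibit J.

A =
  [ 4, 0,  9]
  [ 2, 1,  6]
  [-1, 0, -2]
J_2(1) ⊕ J_1(1)

The characteristic polynomial is
  det(x·I − A) = x^3 - 3*x^2 + 3*x - 1 = (x - 1)^3

Eigenvalues and multiplicities (the geometric multiplicity of λ is n − rank(A − λI), which equals the number of Jordan blocks for λ):
  λ = 1: algebraic multiplicity = 3, geometric multiplicity = 2

Determining the block sizes for each eigenvalue:
  λ = 1: 2 blocks summing to 3 forces exactly one block of size 2 and the rest size 1 → block sizes [2, 1]

Assembling the blocks gives a Jordan form
J =
  [1, 1, 0]
  [0, 1, 0]
  [0, 0, 1]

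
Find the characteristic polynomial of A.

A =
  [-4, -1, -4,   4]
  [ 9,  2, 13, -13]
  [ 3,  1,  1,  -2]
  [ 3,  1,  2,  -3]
x^4 + 4*x^3 + 6*x^2 + 4*x + 1

Expanding det(x·I − A) (e.g. by cofactor expansion or by noting that A is similar to its Jordan form J, which has the same characteristic polynomial as A) gives
  χ_A(x) = x^4 + 4*x^3 + 6*x^2 + 4*x + 1
which factors as (x + 1)^4. The eigenvalues (with algebraic multiplicities) are λ = -1 with multiplicity 4.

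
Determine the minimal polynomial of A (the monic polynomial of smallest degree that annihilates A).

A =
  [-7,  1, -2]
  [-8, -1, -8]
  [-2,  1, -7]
x^2 + 10*x + 25

The characteristic polynomial is χ_A(x) = (x + 5)^3, so the eigenvalues are known. The minimal polynomial is
  m_A(x) = Π_λ (x − λ)^{k_λ}
where k_λ is the size of the *largest* Jordan block for λ (equivalently, the smallest k with (A − λI)^k v = 0 for every generalised eigenvector v of λ).

  λ = -5: largest Jordan block has size 2, contributing (x + 5)^2

So m_A(x) = (x + 5)^2 = x^2 + 10*x + 25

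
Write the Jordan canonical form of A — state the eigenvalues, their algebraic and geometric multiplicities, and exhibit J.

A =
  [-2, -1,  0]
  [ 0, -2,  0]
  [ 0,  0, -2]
J_2(-2) ⊕ J_1(-2)

The characteristic polynomial is
  det(x·I − A) = x^3 + 6*x^2 + 12*x + 8 = (x + 2)^3

Eigenvalues and multiplicities (the geometric multiplicity of λ is n − rank(A − λI), which equals the number of Jordan blocks for λ):
  λ = -2: algebraic multiplicity = 3, geometric multiplicity = 2

Determining the block sizes for each eigenvalue:
  λ = -2: 2 blocks summing to 3 forces exactly one block of size 2 and the rest size 1 → block sizes [2, 1]

Assembling the blocks gives a Jordan form
J =
  [-2,  1,  0]
  [ 0, -2,  0]
  [ 0,  0, -2]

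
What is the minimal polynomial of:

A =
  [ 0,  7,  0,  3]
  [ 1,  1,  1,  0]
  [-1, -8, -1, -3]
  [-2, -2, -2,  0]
x^3

The characteristic polynomial is χ_A(x) = x^4, so the eigenvalues are known. The minimal polynomial is
  m_A(x) = Π_λ (x − λ)^{k_λ}
where k_λ is the size of the *largest* Jordan block for λ (equivalently, the smallest k with (A − λI)^k v = 0 for every generalised eigenvector v of λ).

  λ = 0: largest Jordan block has size 3, contributing (x − 0)^3

So m_A(x) = x^3 = x^3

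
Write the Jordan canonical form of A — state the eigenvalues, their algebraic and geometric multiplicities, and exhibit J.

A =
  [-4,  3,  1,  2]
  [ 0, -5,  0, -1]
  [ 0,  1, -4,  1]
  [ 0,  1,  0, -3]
J_2(-4) ⊕ J_2(-4)

The characteristic polynomial is
  det(x·I − A) = x^4 + 16*x^3 + 96*x^2 + 256*x + 256 = (x + 4)^4

Eigenvalues and multiplicities (the geometric multiplicity of λ is n − rank(A − λI), which equals the number of Jordan blocks for λ):
  λ = -4: algebraic multiplicity = 4, geometric multiplicity = 2

Determining the block sizes for each eigenvalue:
  λ = -4: with am = 4 and gm = 2, the partition is not yet determined (e.g. several partitions of 4 into 2 parts exist). Let N = A − (-4)·I. Computing rank(N^1) = 2, rank(N^2) = 0; the number of blocks of size ≥ j is rank(N^{j−1}) − rank(N^j), giving [2, 2]. So we have 2 block(s) of size 2 → block sizes [2, 2]

Assembling the blocks gives a Jordan form
J =
  [-4,  1,  0,  0]
  [ 0, -4,  0,  0]
  [ 0,  0, -4,  1]
  [ 0,  0,  0, -4]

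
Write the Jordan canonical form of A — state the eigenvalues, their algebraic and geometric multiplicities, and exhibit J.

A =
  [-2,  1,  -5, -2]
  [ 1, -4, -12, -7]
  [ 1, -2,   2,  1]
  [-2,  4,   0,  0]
J_3(-2) ⊕ J_1(2)

The characteristic polynomial is
  det(x·I − A) = x^4 + 4*x^3 - 16*x - 16 = (x - 2)*(x + 2)^3

Eigenvalues and multiplicities (the geometric multiplicity of λ is n − rank(A − λI), which equals the number of Jordan blocks for λ):
  λ = -2: algebraic multiplicity = 3, geometric multiplicity = 1
  λ = 2: algebraic multiplicity = 1, geometric multiplicity = 1

Determining the block sizes for each eigenvalue:
  λ = -2: one block (gm = 1), so the single block has size am = 3 → block sizes [3]
  λ = 2: one block (gm = 1), so the single block has size am = 1 → block sizes [1]

Assembling the blocks gives a Jordan form
J =
  [-2,  1,  0, 0]
  [ 0, -2,  1, 0]
  [ 0,  0, -2, 0]
  [ 0,  0,  0, 2]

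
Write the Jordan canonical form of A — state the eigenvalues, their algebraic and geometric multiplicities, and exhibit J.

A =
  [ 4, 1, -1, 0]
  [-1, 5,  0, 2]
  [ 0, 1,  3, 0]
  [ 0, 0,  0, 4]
J_3(4) ⊕ J_1(4)

The characteristic polynomial is
  det(x·I − A) = x^4 - 16*x^3 + 96*x^2 - 256*x + 256 = (x - 4)^4

Eigenvalues and multiplicities (the geometric multiplicity of λ is n − rank(A − λI), which equals the number of Jordan blocks for λ):
  λ = 4: algebraic multiplicity = 4, geometric multiplicity = 2

Determining the block sizes for each eigenvalue:
  λ = 4: with am = 4 and gm = 2, the partition is not yet determined (e.g. several partitions of 4 into 2 parts exist). Let N = A − (4)·I. Computing rank(N^1) = 2, rank(N^2) = 1, rank(N^3) = 0; the number of blocks of size ≥ j is rank(N^{j−1}) − rank(N^j), giving [2, 1, 1]. So we have 1 block(s) of size 3, 1 block(s) of size 1 → block sizes [3, 1]

Assembling the blocks gives a Jordan form
J =
  [4, 1, 0, 0]
  [0, 4, 1, 0]
  [0, 0, 4, 0]
  [0, 0, 0, 4]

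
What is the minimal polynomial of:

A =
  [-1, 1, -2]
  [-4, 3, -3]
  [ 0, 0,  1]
x^3 - 3*x^2 + 3*x - 1

The characteristic polynomial is χ_A(x) = (x - 1)^3, so the eigenvalues are known. The minimal polynomial is
  m_A(x) = Π_λ (x − λ)^{k_λ}
where k_λ is the size of the *largest* Jordan block for λ (equivalently, the smallest k with (A − λI)^k v = 0 for every generalised eigenvector v of λ).

  λ = 1: largest Jordan block has size 3, contributing (x − 1)^3

So m_A(x) = (x - 1)^3 = x^3 - 3*x^2 + 3*x - 1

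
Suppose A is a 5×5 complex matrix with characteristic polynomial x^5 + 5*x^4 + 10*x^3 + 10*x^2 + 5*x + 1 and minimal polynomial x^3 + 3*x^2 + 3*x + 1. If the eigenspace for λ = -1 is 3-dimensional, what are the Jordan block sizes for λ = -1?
Block sizes for λ = -1: [3, 1, 1]

Step 1 — from the characteristic polynomial, algebraic multiplicity of λ = -1 is 5. From dim ker(A − (-1)·I) = 3, there are exactly 3 Jordan blocks for λ = -1.
Step 2 — from the minimal polynomial, the factor (x + 1)^3 tells us the largest block for λ = -1 has size 3.
Step 3 — with total size 5, 3 blocks, and largest block 3, the block sizes (in nonincreasing order) are [3, 1, 1].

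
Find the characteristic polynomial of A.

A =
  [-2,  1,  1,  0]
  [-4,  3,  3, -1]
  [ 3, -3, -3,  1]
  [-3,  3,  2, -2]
x^4 + 4*x^3 + 6*x^2 + 4*x + 1

Expanding det(x·I − A) (e.g. by cofactor expansion or by noting that A is similar to its Jordan form J, which has the same characteristic polynomial as A) gives
  χ_A(x) = x^4 + 4*x^3 + 6*x^2 + 4*x + 1
which factors as (x + 1)^4. The eigenvalues (with algebraic multiplicities) are λ = -1 with multiplicity 4.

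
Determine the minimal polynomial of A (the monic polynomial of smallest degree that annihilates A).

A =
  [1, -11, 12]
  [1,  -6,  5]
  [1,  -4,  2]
x^3 + 3*x^2 + 3*x + 1

The characteristic polynomial is χ_A(x) = (x + 1)^3, so the eigenvalues are known. The minimal polynomial is
  m_A(x) = Π_λ (x − λ)^{k_λ}
where k_λ is the size of the *largest* Jordan block for λ (equivalently, the smallest k with (A − λI)^k v = 0 for every generalised eigenvector v of λ).

  λ = -1: largest Jordan block has size 3, contributing (x + 1)^3

So m_A(x) = (x + 1)^3 = x^3 + 3*x^2 + 3*x + 1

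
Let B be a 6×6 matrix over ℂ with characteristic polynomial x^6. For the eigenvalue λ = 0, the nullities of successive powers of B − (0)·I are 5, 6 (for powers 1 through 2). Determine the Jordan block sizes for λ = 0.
Block sizes for λ = 0: [2, 1, 1, 1, 1]

From the dimensions of kernels of powers, the number of Jordan blocks of size at least j is d_j − d_{j−1} where d_j = dim ker(N^j) (with d_0 = 0). Computing the differences gives [5, 1].
The number of blocks of size exactly k is (#blocks of size ≥ k) − (#blocks of size ≥ k + 1), so the partition is: 4 block(s) of size 1, 1 block(s) of size 2.
In nonincreasing order the block sizes are [2, 1, 1, 1, 1].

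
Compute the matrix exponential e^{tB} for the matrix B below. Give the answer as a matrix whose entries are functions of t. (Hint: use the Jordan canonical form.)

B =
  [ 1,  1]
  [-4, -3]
e^{tB} =
  [2*t*exp(-t) + exp(-t), t*exp(-t)]
  [-4*t*exp(-t), -2*t*exp(-t) + exp(-t)]

Strategy: write B = P · J · P⁻¹ where J is a Jordan canonical form, so e^{tB} = P · e^{tJ} · P⁻¹, and e^{tJ} can be computed block-by-block.

B has Jordan form
J =
  [-1,  1]
  [ 0, -1]
(up to reordering of blocks).

Per-block formulas:
  For a 2×2 Jordan block J_2(-1): exp(t · J_2(-1)) = e^(-1t)·(I + t·N), where N is the 2×2 nilpotent shift.

After assembling e^{tJ} and conjugating by P, we get:

e^{tB} =
  [2*t*exp(-t) + exp(-t), t*exp(-t)]
  [-4*t*exp(-t), -2*t*exp(-t) + exp(-t)]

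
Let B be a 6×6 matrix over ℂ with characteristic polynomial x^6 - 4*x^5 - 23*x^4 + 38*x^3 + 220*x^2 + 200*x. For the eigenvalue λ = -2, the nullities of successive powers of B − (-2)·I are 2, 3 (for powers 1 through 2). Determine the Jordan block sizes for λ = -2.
Block sizes for λ = -2: [2, 1]

From the dimensions of kernels of powers, the number of Jordan blocks of size at least j is d_j − d_{j−1} where d_j = dim ker(N^j) (with d_0 = 0). Computing the differences gives [2, 1].
The number of blocks of size exactly k is (#blocks of size ≥ k) − (#blocks of size ≥ k + 1), so the partition is: 1 block(s) of size 1, 1 block(s) of size 2.
In nonincreasing order the block sizes are [2, 1].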